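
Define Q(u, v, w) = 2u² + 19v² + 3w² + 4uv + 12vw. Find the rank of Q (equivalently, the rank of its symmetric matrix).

3

Write A = [[2, 2, 0], [2, 19, 6], [0, 6, 3]].
Row-reducing A symmetrically gives the diagonal entries 2, 17, 15/17.
Counting signs: 3 positive.
The rank is the number of nonzero pivots: 3.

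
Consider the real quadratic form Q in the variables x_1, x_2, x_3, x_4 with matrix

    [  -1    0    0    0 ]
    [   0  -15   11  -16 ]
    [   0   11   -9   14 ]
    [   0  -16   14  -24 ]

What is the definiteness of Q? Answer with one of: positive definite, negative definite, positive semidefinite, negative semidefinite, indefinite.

negative definite

Symmetric row and column elimination reduces A to a congruent diagonal form with pivots -1, -15, -14/15, -10/7.
So there are 4 negative pivots.
Hence Q is negative definite.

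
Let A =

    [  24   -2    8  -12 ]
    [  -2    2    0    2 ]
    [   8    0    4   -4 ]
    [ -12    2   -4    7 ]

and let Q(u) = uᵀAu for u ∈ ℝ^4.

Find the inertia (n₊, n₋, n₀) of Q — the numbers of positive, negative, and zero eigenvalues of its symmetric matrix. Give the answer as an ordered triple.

Congruent diagonalization of A (simultaneous row and column reduction) yields pivots 24, 11/6, 12/11, 1/3.
So there are 4 positive pivots.

(4, 0, 0)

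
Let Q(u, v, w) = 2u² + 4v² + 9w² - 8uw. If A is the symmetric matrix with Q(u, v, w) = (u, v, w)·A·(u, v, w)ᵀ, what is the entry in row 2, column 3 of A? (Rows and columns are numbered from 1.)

The coefficient of v·w in Q is 0. For a symmetric A this equals A[2,3] + A[3,2] = 2·A[2,3].
So A[2,3] = 0/2 = 0.

0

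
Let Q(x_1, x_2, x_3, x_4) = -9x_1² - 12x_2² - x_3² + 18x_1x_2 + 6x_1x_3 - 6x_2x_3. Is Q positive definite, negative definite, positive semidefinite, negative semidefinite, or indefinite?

negative semidefinite

The symmetric matrix is A = [[-9, 9, 3, 0], [9, -12, -3, 0], [3, -3, -1, 0], [0, 0, 0, 0]].
Symmetric row and column elimination reduces A to a congruent diagonal form with pivots -9, -3, 0, 0.
Counting signs: 2 negative, 2 zero.
Hence Q is negative semidefinite.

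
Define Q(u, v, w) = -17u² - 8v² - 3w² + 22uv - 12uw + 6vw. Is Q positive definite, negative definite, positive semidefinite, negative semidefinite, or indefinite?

negative semidefinite

The symmetric matrix is A = [[-17, 11, -6], [11, -8, 3], [-6, 3, -3]].
Row-reducing A symmetrically gives the diagonal entries -17, -15/17, 0.
Counting signs: 2 negative, 1 zero.
Hence Q is negative semidefinite.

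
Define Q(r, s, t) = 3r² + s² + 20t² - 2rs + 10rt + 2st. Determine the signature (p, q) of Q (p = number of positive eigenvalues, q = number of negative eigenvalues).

(3, 0)

The associated matrix is A = [[3, -1, 5], [-1, 1, 1], [5, 1, 20]].
Congruent diagonalization of A (simultaneous row and column reduction) yields pivots 3, 2/3, 1.
That gives 3 positive pivots.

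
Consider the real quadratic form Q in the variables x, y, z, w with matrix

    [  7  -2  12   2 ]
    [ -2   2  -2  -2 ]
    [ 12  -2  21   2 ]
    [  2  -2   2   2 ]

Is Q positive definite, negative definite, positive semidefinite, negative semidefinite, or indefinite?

indefinite

Applying the same elementary operations to the rows and columns of A produces a congruent diagonal matrix with entries 7, 10/7, -1, 0.
That gives 2 positive, 1 negative, 1 zero pivots.
Hence Q is indefinite.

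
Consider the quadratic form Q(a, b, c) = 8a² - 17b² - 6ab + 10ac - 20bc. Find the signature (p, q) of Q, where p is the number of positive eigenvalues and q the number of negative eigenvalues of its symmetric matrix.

The symmetric matrix is A = [[8, -3, 5], [-3, -17, -10], [5, -10, 0]].
Row-reducing A symmetrically gives the diagonal entries 8, -145/8, 15/29.
Counting signs: 2 positive, 1 negative.

(2, 1)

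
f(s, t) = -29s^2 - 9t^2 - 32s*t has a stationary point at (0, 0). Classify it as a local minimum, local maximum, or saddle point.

The Hessian at the origin is H = [[-58, -32], [-32, -18]].
det H = -58·-18 − (-32)² = 20 > 0 and H[1,1] = -58 < 0, so H is negative definite.
Therefore the origin is a local maximum.

local maximum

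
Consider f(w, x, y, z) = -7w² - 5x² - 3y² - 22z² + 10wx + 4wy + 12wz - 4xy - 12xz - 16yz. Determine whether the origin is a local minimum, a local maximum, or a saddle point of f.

The Hessian at the origin is H = [[-14, 10, 4, 12], [10, -10, -4, -12], [4, -4, -6, -16], [12, -12, -16, -44]].
An LDLᵀ factorisation of H has diagonal entries -14, -20/7, -22/5, -12/11.
So there are 4 negative pivots.
H is negative definite, so the origin is a strict local maximum.

local maximum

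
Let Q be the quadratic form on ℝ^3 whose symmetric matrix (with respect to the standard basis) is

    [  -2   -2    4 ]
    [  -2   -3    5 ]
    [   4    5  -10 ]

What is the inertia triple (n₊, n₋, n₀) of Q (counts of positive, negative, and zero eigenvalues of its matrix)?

Applying the same elementary operations to the rows and columns of A produces a congruent diagonal matrix with entries -2, -1, -1.
So there are 3 negative pivots.

(0, 3, 0)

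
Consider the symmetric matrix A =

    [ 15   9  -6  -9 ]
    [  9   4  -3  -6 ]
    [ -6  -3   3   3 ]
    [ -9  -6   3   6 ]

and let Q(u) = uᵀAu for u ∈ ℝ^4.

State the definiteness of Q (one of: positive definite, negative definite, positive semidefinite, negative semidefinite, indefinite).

indefinite

Row-reducing A symmetrically gives the diagonal entries 15, -7/5, 6/7, 0.
That gives 2 positive, 1 negative, 1 zero pivots.
Hence Q is indefinite.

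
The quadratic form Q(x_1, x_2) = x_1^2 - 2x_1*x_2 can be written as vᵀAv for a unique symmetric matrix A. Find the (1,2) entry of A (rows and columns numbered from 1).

-1

The coefficient of x_1·x_2 in Q is -2. For a symmetric A this equals A[1,2] + A[2,1] = 2·A[1,2].
So A[1,2] = -2/2 = -1.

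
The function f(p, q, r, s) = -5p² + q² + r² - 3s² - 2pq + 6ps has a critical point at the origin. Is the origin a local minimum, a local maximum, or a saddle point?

saddle point

The Hessian at the origin is H = [[-10, -2, 0, 6], [-2, 2, 0, 0], [0, 0, 2, 0], [6, 0, 0, -6]].
Row-reducing H symmetrically gives the diagonal entries -10, 12/5, 2, -3.
So there are 2 positive, 2 negative pivots.
H is indefinite, so the origin is a saddle point.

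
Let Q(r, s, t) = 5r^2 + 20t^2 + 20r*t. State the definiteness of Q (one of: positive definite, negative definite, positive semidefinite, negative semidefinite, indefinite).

The symmetric matrix is A = [[5, 0, 10], [0, 0, 0], [10, 0, 20]].
Applying the same elementary operations to the rows and columns of A produces a congruent diagonal matrix with entries 5, 0, 0.
That gives 1 positive, 2 zero pivots.
Hence Q is positive semidefinite.

positive semidefinite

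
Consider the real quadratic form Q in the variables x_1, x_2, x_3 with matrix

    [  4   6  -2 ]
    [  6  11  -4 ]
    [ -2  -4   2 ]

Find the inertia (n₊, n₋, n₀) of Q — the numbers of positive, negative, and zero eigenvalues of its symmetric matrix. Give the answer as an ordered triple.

(3, 0, 0)

Congruent diagonalization of A (simultaneous row and column reduction) yields pivots 4, 2, 1/2.
That gives 3 positive pivots.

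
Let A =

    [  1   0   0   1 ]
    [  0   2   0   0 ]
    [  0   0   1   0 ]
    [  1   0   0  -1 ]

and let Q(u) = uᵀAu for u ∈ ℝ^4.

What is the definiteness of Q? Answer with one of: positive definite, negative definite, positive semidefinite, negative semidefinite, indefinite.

An LDLᵀ factorisation of A has diagonal entries 1, 2, 1, -2.
That gives 3 positive, 1 negative pivots.
Hence Q is indefinite.

indefinite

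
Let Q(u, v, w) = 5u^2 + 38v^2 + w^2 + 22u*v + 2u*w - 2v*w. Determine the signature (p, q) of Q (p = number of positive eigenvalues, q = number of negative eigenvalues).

Write A = [[5, 11, 1], [11, 38, -1], [1, -1, 1]].
Congruent diagonalization of A (simultaneous row and column reduction) yields pivots 5, 69/5, 4/69.
That gives 3 positive pivots.

(3, 0)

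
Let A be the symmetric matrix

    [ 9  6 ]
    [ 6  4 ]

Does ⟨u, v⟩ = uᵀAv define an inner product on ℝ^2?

no

For the 2×2 matrix [[9, 6], [6, 4]]: det = 9·4 − (6)² = 0, trace = 13.
det = 0 so one eigenvalue is zero; the form is semidefinite with the sign of the trace.
⟨·,·⟩ is an inner product exactly when A is positive definite.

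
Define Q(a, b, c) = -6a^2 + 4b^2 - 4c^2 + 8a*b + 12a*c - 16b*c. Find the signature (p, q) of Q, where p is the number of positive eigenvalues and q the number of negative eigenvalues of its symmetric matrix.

(1, 2)

The associated matrix is A = [[-6, 4, 6], [4, 4, -8], [6, -8, -4]].
Row-reducing A symmetrically gives the diagonal entries -6, 20/3, -2/5.
That gives 1 positive, 2 negative pivots.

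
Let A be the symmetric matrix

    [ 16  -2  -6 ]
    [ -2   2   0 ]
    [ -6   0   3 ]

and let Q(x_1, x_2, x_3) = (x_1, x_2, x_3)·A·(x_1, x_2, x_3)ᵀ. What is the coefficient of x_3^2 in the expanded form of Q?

3

The coefficient of x_3^2 is the diagonal entry A[3,3] = 3.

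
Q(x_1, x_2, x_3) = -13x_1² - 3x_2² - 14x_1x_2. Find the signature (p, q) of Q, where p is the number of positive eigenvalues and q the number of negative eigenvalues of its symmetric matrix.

Write A = [[-13, -7, 0], [-7, -3, 0], [0, 0, 0]].
Congruent diagonalization of A (simultaneous row and column reduction) yields pivots -13, 10/13, 0.
So there are 1 positive, 1 negative, 1 zero pivots.

(1, 1)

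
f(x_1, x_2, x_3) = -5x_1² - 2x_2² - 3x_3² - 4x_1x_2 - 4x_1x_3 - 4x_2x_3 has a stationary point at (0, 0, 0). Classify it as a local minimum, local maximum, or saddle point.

The Hessian at the origin is H = [[-10, -4, -4], [-4, -4, -4], [-4, -4, -6]].
Applying the same elementary operations to the rows and columns of H produces a congruent diagonal matrix with entries -10, -12/5, -2.
That gives 3 negative pivots.
H is negative definite, so the origin is a strict local maximum.

local maximum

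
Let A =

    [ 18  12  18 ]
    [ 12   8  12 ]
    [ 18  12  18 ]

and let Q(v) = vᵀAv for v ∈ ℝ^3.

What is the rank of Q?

1

Congruent diagonalization of A (simultaneous row and column reduction) yields pivots 18, 0, 0.
So there are 1 positive, 2 zero pivots.
The rank is the number of nonzero pivots: 1.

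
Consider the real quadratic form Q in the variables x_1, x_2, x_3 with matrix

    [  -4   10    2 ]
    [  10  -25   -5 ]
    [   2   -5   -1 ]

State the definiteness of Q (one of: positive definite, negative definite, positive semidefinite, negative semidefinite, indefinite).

Applying the same elementary operations to the rows and columns of A produces a congruent diagonal matrix with entries -4, 0, 0.
That gives 1 negative, 2 zero pivots.
Hence Q is negative semidefinite.

negative semidefinite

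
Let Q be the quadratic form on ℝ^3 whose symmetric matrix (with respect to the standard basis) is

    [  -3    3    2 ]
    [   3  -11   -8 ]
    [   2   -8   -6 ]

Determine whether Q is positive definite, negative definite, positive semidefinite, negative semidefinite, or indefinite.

Leading principal minors: Δ_1 = -3, Δ_2 = 24, Δ_3 = -4.
The signs alternate starting with Δ_1 < 0, so by Sylvester's criterion Q is negative definite.

negative definite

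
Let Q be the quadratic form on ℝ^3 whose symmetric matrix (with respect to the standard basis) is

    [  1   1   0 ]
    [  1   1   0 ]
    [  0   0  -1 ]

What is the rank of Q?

2

Symmetric row and column elimination reduces A to a congruent diagonal form with pivots 1, 0, -1.
That gives 1 positive, 1 negative, 1 zero pivots.
The rank is the number of nonzero pivots: 2.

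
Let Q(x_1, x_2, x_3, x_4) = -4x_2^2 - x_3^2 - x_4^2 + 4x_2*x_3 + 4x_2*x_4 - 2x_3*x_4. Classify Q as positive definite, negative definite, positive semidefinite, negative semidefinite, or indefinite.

The symmetric matrix is A = [[0, 0, 0, 0], [0, -4, 2, 2], [0, 2, -1, -1], [0, 2, -1, -1]].
Congruent diagonalization of A (simultaneous row and column reduction) yields pivots 0, -4, 0, 0.
That gives 1 negative, 3 zero pivots.
Hence Q is negative semidefinite.

negative semidefinite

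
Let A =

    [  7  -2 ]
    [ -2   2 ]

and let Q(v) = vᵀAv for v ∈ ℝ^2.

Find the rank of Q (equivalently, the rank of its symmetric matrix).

An LDLᵀ factorisation of A has diagonal entries 7, 10/7.
So there are 2 positive pivots.
The rank is the number of nonzero pivots: 2.

2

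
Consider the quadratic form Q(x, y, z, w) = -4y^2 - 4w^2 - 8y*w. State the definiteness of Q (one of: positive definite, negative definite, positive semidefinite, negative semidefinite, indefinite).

negative semidefinite

Write A = [[0, 0, 0, 0], [0, -4, 0, -4], [0, 0, 0, 0], [0, -4, 0, -4]].
Symmetric row and column elimination reduces A to a congruent diagonal form with pivots 0, -4, 0, 0.
That gives 1 negative, 3 zero pivots.
Hence Q is negative semidefinite.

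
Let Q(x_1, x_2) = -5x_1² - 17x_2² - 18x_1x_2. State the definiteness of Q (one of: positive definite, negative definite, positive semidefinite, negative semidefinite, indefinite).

negative definite

The symmetric matrix of Q is A = [[-5, -9], [-9, -17]].
Leading principal minors: Δ_1 = -5, Δ_2 = 4.
The signs alternate starting with Δ_1 < 0, so by Sylvester's criterion Q is negative definite.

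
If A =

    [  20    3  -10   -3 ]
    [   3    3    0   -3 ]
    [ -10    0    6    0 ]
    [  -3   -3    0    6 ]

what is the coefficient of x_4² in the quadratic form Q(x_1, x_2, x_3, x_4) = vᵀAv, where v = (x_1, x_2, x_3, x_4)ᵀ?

6

The coefficient of x_4² is the diagonal entry A[4,4] = 6.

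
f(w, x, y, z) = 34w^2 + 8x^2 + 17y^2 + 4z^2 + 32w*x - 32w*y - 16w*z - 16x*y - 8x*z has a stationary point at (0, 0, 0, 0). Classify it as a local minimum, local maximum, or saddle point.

local minimum

The Hessian at the origin is H = [[68, 32, -32, -16], [32, 16, -16, -8], [-32, -16, 34, 0], [-16, -8, 0, 8]].
Applying the same elementary operations to the rows and columns of H produces a congruent diagonal matrix with entries 68, 16/17, 18, 4/9.
Counting signs: 4 positive.
H is positive definite, so the origin is a strict local minimum.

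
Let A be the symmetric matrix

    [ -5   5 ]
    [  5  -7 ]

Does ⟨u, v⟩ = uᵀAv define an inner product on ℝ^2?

no

Leading principal minors: Δ_1 = -5, Δ_2 = 10.
The signs alternate starting with Δ_1 < 0, so by Sylvester's criterion Q is negative definite.
⟨·,·⟩ is an inner product exactly when A is positive definite.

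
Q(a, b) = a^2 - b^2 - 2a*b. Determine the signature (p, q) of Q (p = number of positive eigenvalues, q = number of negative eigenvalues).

Write A = [[1, -1], [-1, -1]].
Applying the same elementary operations to the rows and columns of A produces a congruent diagonal matrix with entries 1, -2.
So there are 1 positive, 1 negative pivots.

(1, 1)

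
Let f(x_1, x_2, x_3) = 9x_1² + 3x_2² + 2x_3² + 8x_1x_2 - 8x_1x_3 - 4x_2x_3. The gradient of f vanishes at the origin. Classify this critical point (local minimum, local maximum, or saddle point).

local minimum

The Hessian at the origin is H = [[18, 8, -8], [8, 6, -4], [-8, -4, 4]].
Row-reducing H symmetrically gives the diagonal entries 18, 22/9, 4/11.
That gives 3 positive pivots.
H is positive definite, so the origin is a strict local minimum.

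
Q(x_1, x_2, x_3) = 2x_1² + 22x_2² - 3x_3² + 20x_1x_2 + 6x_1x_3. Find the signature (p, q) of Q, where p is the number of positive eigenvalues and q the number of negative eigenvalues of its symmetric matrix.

(2, 1)

The symmetric matrix is A = [[2, 10, 3], [10, 22, 0], [3, 0, -3]].
Row-reducing A symmetrically gives the diagonal entries 2, -28, 15/28.
That gives 2 positive, 1 negative pivots.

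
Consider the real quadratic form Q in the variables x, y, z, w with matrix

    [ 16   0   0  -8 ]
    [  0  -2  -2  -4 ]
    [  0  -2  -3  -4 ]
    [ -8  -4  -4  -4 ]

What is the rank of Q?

Congruent diagonalization of A (simultaneous row and column reduction) yields pivots 16, -2, -1, 0.
So there are 1 positive, 2 negative, 1 zero pivots.
The rank is the number of nonzero pivots: 3.

3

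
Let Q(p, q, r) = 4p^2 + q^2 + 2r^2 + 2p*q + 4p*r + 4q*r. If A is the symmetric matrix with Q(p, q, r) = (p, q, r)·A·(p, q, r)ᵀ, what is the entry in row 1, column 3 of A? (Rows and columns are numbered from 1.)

The coefficient of p·r in Q is 4. For a symmetric A this equals A[1,3] + A[3,1] = 2·A[1,3].
So A[1,3] = 4/2 = 2.

2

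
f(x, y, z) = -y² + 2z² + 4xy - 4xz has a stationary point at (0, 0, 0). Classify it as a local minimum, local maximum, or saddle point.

The Hessian at the origin is H = [[0, 4, -4], [4, -2, 0], [-4, 0, 4]].
H is indefinite, so the origin is a saddle point.

saddle point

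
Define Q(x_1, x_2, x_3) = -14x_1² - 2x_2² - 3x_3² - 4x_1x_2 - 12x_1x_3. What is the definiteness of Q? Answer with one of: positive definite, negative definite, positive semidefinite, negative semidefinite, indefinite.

The associated matrix is A = [[-14, -2, -6], [-2, -2, 0], [-6, 0, -3]].
Row-reducing A symmetrically gives the diagonal entries -14, -12/7, 0.
So there are 2 negative, 1 zero pivots.
Hence Q is negative semidefinite.

negative semidefinite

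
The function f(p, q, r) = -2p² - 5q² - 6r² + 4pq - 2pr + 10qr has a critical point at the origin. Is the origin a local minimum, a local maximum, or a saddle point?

The Hessian at the origin is H = [[-4, 4, -2], [4, -10, 10], [-2, 10, -12]].
Applying the same elementary operations to the rows and columns of H produces a congruent diagonal matrix with entries -4, -6, -1/3.
That gives 3 negative pivots.
H is negative definite, so the origin is a strict local maximum.

local maximum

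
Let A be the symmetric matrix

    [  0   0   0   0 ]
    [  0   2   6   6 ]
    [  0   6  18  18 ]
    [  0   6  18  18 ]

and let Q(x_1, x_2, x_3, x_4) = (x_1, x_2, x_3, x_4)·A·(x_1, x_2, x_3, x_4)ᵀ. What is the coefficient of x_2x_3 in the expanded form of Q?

12

The coefficient of x_2x_3 is A[2,3] + A[3,2] = 2·6 = 12.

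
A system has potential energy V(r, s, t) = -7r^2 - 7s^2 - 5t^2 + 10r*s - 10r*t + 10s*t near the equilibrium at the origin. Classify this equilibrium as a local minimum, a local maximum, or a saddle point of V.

The Hessian at the origin is H = [[-14, 10, -10], [10, -14, 10], [-10, 10, -10]].
An LDLᵀ factorisation of H has diagonal entries -14, -48/7, -5/3.
That gives 3 negative pivots.
H is negative definite, so the origin is a strict local maximum.

local maximum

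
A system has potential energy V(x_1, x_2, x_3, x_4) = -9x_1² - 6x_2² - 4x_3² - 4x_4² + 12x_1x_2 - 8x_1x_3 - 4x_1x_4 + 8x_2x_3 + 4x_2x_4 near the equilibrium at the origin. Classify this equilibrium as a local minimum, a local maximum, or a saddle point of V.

local maximum

The Hessian at the origin is H = [[-18, 12, -8, -4], [12, -12, 8, 4], [-8, 8, -8, 0], [-4, 4, 0, -8]].
Row-reducing H symmetrically gives the diagonal entries -18, -4, -8/3, -4.
That gives 4 negative pivots.
H is negative definite, so the origin is a strict local maximum.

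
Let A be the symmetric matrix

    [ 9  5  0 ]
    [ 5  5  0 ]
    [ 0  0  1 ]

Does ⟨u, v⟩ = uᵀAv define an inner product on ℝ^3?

yes

Congruent diagonalization of A (simultaneous row and column reduction) yields pivots 9, 20/9, 1.
That gives 3 positive pivots.
Hence Q is positive definite.
⟨·,·⟩ is an inner product exactly when A is positive definite.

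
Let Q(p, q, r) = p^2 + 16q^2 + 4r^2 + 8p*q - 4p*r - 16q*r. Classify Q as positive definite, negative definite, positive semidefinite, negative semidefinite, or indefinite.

The symmetric matrix is A = [[1, 4, -2], [4, 16, -8], [-2, -8, 4]].
Applying the same elementary operations to the rows and columns of A produces a congruent diagonal matrix with entries 1, 0, 0.
Counting signs: 1 positive, 2 zero.
Hence Q is positive semidefinite.

positive semidefinite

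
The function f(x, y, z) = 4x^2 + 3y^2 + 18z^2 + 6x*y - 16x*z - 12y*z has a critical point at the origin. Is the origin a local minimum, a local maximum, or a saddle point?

local minimum

The Hessian at the origin is H = [[8, 6, -16], [6, 6, -12], [-16, -12, 36]].
An LDLᵀ factorisation of H has diagonal entries 8, 3/2, 4.
Counting signs: 3 positive.
H is positive definite, so the origin is a strict local minimum.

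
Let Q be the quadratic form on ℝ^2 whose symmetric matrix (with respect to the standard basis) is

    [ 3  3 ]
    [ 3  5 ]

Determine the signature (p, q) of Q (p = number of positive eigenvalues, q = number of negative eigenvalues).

Applying the same elementary operations to the rows and columns of A produces a congruent diagonal matrix with entries 3, 2.
Counting signs: 2 positive.

(2, 0)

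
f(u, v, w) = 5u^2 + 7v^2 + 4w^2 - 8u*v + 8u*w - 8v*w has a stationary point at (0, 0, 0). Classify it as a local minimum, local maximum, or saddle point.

The Hessian at the origin is H = [[10, -8, 8], [-8, 14, -8], [8, -8, 8]].
Row-reducing H symmetrically gives the diagonal entries 10, 38/5, 24/19.
That gives 3 positive pivots.
H is positive definite, so the origin is a strict local minimum.

local minimum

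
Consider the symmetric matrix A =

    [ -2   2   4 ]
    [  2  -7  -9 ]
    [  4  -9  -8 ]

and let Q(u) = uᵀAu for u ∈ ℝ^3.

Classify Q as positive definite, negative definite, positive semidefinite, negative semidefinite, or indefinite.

indefinite

An LDLᵀ factorisation of A has diagonal entries -2, -5, 5.
So there are 1 positive, 2 negative pivots.
Hence Q is indefinite.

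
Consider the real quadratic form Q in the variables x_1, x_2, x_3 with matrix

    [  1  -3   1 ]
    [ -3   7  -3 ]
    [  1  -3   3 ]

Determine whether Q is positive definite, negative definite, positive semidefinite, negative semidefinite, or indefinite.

indefinite

An LDLᵀ factorisation of A has diagonal entries 1, -2, 2.
So there are 2 positive, 1 negative pivots.
Hence Q is indefinite.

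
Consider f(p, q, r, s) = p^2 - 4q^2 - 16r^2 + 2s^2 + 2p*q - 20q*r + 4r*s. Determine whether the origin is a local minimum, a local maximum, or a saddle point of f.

saddle point

The Hessian at the origin is H = [[2, 2, 0, 0], [2, -8, -20, 0], [0, -20, -32, 4], [0, 0, 4, 4]].
Symmetric row and column elimination reduces H to a congruent diagonal form with pivots 2, -10, 8, 2.
So there are 3 positive, 1 negative pivots.
H is indefinite, so the origin is a saddle point.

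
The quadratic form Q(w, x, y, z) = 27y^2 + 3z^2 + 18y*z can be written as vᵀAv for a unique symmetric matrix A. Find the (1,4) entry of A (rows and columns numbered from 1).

The coefficient of w·z in Q is 0. For a symmetric A this equals A[1,4] + A[4,1] = 2·A[1,4].
So A[1,4] = 0/2 = 0.

0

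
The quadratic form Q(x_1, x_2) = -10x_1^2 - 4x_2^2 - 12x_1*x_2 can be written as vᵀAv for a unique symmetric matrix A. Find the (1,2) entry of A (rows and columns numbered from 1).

-6

The coefficient of x_1·x_2 in Q is -12. For a symmetric A this equals A[1,2] + A[2,1] = 2·A[1,2].
So A[1,2] = -12/2 = -6.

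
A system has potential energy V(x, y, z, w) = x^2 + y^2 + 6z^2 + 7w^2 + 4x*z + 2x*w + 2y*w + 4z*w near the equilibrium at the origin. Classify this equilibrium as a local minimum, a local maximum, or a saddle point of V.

local minimum

The Hessian at the origin is H = [[2, 0, 4, 2], [0, 2, 0, 2], [4, 0, 12, 4], [2, 2, 4, 14]].
Symmetric row and column elimination reduces H to a congruent diagonal form with pivots 2, 2, 4, 10.
Counting signs: 4 positive.
H is positive definite, so the origin is a strict local minimum.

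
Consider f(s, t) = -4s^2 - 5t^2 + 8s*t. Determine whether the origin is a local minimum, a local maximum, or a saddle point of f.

The Hessian at the origin is H = [[-8, 8], [8, -10]].
det H = -8·-10 − (8)² = 16 > 0 and H[1,1] = -8 < 0, so H is negative definite.
Therefore the origin is a local maximum.

local maximum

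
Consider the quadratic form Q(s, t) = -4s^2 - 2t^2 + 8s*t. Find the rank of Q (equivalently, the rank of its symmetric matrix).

The associated matrix is A = [[-4, 4], [4, -2]].
Row-reducing A symmetrically gives the diagonal entries -4, 2.
Counting signs: 1 positive, 1 negative.
The rank is the number of nonzero pivots: 2.

2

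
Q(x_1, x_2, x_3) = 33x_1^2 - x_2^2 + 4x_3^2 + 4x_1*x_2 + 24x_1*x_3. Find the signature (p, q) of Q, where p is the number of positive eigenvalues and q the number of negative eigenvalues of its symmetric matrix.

The associated matrix is A = [[33, 2, 12], [2, -1, 0], [12, 0, 4]].
Applying the same elementary operations to the rows and columns of A produces a congruent diagonal matrix with entries 33, -37/33, 4/37.
Counting signs: 2 positive, 1 negative.

(2, 1)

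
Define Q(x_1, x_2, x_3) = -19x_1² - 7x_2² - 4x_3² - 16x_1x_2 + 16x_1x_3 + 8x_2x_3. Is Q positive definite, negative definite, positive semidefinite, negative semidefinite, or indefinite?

The symmetric matrix of Q is A = [[-19, -8, 8], [-8, -7, 4], [8, 4, -4]].
Leading principal minors: Δ_1 = -19, Δ_2 = 69, Δ_3 = -36.
The signs alternate starting with Δ_1 < 0, so by Sylvester's criterion Q is negative definite.

negative definite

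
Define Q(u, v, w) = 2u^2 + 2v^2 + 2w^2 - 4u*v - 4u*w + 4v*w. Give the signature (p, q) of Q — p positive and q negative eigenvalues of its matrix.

(1, 0)

The associated matrix is A = [[2, -2, -2], [-2, 2, 2], [-2, 2, 2]].
Symmetric row and column elimination reduces A to a congruent diagonal form with pivots 2, 0, 0.
Counting signs: 1 positive, 2 zero.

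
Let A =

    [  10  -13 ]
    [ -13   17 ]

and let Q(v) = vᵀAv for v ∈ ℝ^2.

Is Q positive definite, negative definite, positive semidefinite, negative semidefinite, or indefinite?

positive definite

Leading principal minors: Δ_1 = 10, Δ_2 = 1.
All leading principal minors are positive, so by Sylvester's criterion Q is positive definite.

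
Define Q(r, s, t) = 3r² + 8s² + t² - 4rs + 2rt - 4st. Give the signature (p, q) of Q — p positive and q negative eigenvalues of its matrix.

(3, 0)

Write A = [[3, -2, 1], [-2, 8, -2], [1, -2, 1]].
Symmetric row and column elimination reduces A to a congruent diagonal form with pivots 3, 20/3, 2/5.
So there are 3 positive pivots.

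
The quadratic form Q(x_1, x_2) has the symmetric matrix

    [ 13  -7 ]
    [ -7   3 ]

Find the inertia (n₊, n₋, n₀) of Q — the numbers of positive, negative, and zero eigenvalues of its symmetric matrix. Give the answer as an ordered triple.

Row-reducing A symmetrically gives the diagonal entries 13, -10/13.
Counting signs: 1 positive, 1 negative.

(1, 1, 0)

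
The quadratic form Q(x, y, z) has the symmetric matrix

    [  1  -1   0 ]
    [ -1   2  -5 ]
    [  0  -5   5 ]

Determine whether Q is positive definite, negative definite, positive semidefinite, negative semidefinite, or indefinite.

indefinite

Applying the same elementary operations to the rows and columns of A produces a congruent diagonal matrix with entries 1, 1, -20.
So there are 2 positive, 1 negative pivots.
Hence Q is indefinite.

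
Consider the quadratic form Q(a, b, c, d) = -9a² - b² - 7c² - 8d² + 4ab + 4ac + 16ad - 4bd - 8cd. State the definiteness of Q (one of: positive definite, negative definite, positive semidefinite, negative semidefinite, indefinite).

indefinite

The associated matrix is A = [[-9, 2, 2, 8], [2, -1, 0, -2], [2, 0, -7, -4], [8, -2, -4, -8]].
An LDLᵀ factorisation of A has diagonal entries -9, -5/9, -31/5, 4/31.
That gives 1 positive, 3 negative pivots.
Hence Q is indefinite.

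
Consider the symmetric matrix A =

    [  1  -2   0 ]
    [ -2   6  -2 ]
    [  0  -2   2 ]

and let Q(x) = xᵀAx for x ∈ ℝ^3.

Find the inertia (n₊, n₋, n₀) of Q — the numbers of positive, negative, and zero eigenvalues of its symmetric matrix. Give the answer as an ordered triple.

Row-reducing A symmetrically gives the diagonal entries 1, 2, 0.
That gives 2 positive, 1 zero pivots.

(2, 0, 1)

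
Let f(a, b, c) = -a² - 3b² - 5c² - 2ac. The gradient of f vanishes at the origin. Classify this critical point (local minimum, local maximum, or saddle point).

The Hessian at the origin is H = [[-2, 0, -2], [0, -6, 0], [-2, 0, -10]].
Applying the same elementary operations to the rows and columns of H produces a congruent diagonal matrix with entries -2, -6, -8.
Counting signs: 3 negative.
H is negative definite, so the origin is a strict local maximum.

local maximum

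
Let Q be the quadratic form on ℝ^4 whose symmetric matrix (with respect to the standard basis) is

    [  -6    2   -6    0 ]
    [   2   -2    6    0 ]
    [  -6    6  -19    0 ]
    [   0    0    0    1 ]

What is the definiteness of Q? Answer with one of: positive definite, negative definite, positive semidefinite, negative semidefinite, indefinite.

Row-reducing A symmetrically gives the diagonal entries -6, -4/3, -1, 1.
So there are 1 positive, 3 negative pivots.
Hence Q is indefinite.

indefinite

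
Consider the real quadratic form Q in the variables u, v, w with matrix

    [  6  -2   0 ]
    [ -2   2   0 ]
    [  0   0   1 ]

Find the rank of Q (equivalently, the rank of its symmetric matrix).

3

Row-reducing A symmetrically gives the diagonal entries 6, 4/3, 1.
That gives 3 positive pivots.
The rank is the number of nonzero pivots: 3.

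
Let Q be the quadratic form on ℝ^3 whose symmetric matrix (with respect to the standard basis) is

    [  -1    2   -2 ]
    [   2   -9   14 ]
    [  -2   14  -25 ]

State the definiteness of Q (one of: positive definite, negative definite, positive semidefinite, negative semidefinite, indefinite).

negative definite

Leading principal minors: Δ_1 = -1, Δ_2 = 5, Δ_3 = -5.
The signs alternate starting with Δ_1 < 0, so by Sylvester's criterion Q is negative definite.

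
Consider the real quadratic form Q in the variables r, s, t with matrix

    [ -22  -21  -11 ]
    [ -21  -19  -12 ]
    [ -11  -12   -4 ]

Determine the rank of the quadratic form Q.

Symmetric row and column elimination reduces A to a congruent diagonal form with pivots -22, 23/22, -15/23.
So there are 1 positive, 2 negative pivots.
The rank is the number of nonzero pivots: 3.

3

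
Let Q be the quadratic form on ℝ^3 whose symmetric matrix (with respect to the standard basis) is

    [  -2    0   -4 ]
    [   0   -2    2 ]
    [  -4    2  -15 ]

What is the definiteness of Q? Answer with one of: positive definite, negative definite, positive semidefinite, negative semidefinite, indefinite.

Leading principal minors: Δ_1 = -2, Δ_2 = 4, Δ_3 = -20.
The signs alternate starting with Δ_1 < 0, so by Sylvester's criterion Q is negative definite.

negative definite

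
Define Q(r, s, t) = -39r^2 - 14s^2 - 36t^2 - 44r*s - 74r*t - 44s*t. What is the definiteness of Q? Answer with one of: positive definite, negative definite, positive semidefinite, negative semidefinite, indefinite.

negative definite

Write A = [[-39, -22, -37], [-22, -14, -22], [-37, -22, -36]].
Symmetric row and column elimination reduces A to a congruent diagonal form with pivots -39, -62/39, -3/31.
So there are 3 negative pivots.
Hence Q is negative definite.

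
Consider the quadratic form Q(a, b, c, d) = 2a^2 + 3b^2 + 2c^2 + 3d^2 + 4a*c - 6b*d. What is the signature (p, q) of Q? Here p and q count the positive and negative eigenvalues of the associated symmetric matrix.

(2, 0)

Write A = [[2, 0, 2, 0], [0, 3, 0, -3], [2, 0, 2, 0], [0, -3, 0, 3]].
Congruent diagonalization of A (simultaneous row and column reduction) yields pivots 2, 3, 0, 0.
That gives 2 positive, 2 zero pivots.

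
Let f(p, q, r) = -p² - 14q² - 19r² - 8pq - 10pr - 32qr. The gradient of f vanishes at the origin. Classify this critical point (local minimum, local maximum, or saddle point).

The Hessian at the origin is H = [[-2, -8, -10], [-8, -28, -32], [-10, -32, -38]].
Row-reducing H symmetrically gives the diagonal entries -2, 4, -4.
That gives 1 positive, 2 negative pivots.
H is indefinite, so the origin is a saddle point.

saddle point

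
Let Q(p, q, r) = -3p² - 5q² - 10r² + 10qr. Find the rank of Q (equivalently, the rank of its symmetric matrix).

Write A = [[-3, 0, 0], [0, -5, 5], [0, 5, -10]].
An LDLᵀ factorisation of A has diagonal entries -3, -5, -5.
Counting signs: 3 negative.
The rank is the number of nonzero pivots: 3.

3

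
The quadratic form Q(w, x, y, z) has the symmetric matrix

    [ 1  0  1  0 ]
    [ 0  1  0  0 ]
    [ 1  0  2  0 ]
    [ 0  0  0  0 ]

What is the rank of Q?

Symmetric row and column elimination reduces A to a congruent diagonal form with pivots 1, 1, 1, 0.
Counting signs: 3 positive, 1 zero.
The rank is the number of nonzero pivots: 3.

3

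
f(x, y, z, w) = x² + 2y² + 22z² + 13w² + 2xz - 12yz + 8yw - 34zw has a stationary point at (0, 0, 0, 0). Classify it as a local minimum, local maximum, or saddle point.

saddle point

The Hessian at the origin is H = [[2, 0, 2, 0], [0, 4, -12, 8], [2, -12, 44, -34], [0, 8, -34, 26]].
Applying the same elementary operations to the rows and columns of H produces a congruent diagonal matrix with entries 2, 4, 6, -20/3.
That gives 3 positive, 1 negative pivots.
H is indefinite, so the origin is a saddle point.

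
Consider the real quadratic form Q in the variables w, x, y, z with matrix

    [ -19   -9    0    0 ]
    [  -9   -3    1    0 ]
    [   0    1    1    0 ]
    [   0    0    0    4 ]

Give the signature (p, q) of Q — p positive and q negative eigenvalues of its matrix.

Congruent diagonalization of A (simultaneous row and column reduction) yields pivots -19, 24/19, 5/24, 4.
That gives 3 positive, 1 negative pivots.

(3, 1)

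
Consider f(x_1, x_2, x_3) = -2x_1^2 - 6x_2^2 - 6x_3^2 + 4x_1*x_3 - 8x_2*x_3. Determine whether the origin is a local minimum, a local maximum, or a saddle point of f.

The Hessian at the origin is H = [[-4, 0, 4], [0, -12, -8], [4, -8, -12]].
Symmetric row and column elimination reduces H to a congruent diagonal form with pivots -4, -12, -8/3.
So there are 3 negative pivots.
H is negative definite, so the origin is a strict local maximum.

local maximum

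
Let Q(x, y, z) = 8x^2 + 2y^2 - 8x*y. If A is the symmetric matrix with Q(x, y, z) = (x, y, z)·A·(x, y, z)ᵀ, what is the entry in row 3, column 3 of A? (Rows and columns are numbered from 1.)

0

The coefficient of z^2 in Q is 0, and that is exactly A[3,3].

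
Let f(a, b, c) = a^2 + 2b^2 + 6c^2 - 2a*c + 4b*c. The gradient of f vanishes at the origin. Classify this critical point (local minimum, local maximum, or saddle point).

The Hessian at the origin is H = [[2, 0, -2], [0, 4, 4], [-2, 4, 12]].
An LDLᵀ factorisation of H has diagonal entries 2, 4, 6.
So there are 3 positive pivots.
H is positive definite, so the origin is a strict local minimum.

local minimum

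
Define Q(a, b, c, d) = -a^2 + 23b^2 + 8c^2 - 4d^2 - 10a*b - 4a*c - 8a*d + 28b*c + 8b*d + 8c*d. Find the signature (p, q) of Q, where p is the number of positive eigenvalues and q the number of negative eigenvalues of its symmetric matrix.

(1, 1)

The symmetric matrix is A = [[-1, -5, -2, -4], [-5, 23, 14, 4], [-2, 14, 8, 4], [-4, 4, 4, -4]].
Row-reducing A symmetrically gives the diagonal entries -1, 48, 0, 0.
That gives 1 positive, 1 negative, 2 zero pivots.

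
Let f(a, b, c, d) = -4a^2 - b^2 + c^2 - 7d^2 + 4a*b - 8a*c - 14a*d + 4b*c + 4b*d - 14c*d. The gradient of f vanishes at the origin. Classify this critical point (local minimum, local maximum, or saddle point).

saddle point

The Hessian at the origin is H = [[-8, 4, -8, -14], [4, -2, 4, 4], [-8, 4, 2, -14], [-14, 4, -14, -14]].
H is indefinite, so the origin is a saddle point.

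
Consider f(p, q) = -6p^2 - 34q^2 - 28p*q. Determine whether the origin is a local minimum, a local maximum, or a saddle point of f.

local maximum

The Hessian at the origin is H = [[-12, -28], [-28, -68]].
det H = -12·-68 − (-28)² = 32 > 0 and H[1,1] = -12 < 0, so H is negative definite.
Therefore the origin is a local maximum.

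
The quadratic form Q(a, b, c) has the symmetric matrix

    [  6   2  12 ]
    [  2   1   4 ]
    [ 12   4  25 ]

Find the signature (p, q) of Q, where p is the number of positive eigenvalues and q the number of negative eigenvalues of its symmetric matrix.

Symmetric row and column elimination reduces A to a congruent diagonal form with pivots 6, 1/3, 1.
Counting signs: 3 positive.

(3, 0)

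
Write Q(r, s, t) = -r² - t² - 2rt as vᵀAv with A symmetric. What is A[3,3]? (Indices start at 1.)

-1

The coefficient of t² in Q is -1, and that is exactly A[3,3].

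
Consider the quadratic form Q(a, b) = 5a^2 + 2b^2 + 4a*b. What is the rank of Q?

Write A = [[5, 2], [2, 2]].
Congruent diagonalization of A (simultaneous row and column reduction) yields pivots 5, 6/5.
Counting signs: 2 positive.
The rank is the number of nonzero pivots: 2.

2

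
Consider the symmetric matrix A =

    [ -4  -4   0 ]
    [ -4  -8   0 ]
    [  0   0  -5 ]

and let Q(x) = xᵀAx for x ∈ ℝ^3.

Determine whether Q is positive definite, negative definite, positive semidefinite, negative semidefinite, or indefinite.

Row-reducing A symmetrically gives the diagonal entries -4, -4, -5.
So there are 3 negative pivots.
Hence Q is negative definite.

negative definite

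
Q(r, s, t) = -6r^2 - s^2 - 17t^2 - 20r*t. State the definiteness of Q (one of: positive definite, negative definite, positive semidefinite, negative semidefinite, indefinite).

The associated matrix is A = [[-6, 0, -10], [0, -1, 0], [-10, 0, -17]].
An LDLᵀ factorisation of A has diagonal entries -6, -1, -1/3.
That gives 3 negative pivots.
Hence Q is negative definite.

negative definite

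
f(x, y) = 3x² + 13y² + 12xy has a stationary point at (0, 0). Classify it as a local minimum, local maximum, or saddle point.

The Hessian at the origin is H = [[6, 12], [12, 26]].
det H = 6·26 − (12)² = 12 > 0 and H[1,1] = 6 > 0, so H is positive definite.
Therefore the origin is a local minimum.

local minimum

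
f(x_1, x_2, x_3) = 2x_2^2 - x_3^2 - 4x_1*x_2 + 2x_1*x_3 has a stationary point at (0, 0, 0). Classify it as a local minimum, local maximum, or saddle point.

The Hessian at the origin is H = [[0, -4, 2], [-4, 4, 0], [2, 0, -2]].
H is indefinite, so the origin is a saddle point.

saddle point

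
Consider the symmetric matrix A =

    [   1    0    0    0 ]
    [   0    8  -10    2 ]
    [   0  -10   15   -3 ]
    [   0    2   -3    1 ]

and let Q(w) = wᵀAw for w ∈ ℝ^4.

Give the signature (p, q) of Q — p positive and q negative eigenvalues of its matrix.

Row-reducing A symmetrically gives the diagonal entries 1, 8, 5/2, 2/5.
Counting signs: 4 positive.

(4, 0)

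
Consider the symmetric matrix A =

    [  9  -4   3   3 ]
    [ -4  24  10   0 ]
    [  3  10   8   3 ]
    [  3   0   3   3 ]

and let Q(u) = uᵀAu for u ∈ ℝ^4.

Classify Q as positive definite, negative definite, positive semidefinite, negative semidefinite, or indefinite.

positive definite

An LDLᵀ factorisation of A has diagonal entries 9, 200/9, 61/50, 30/61.
That gives 4 positive pivots.
Hence Q is positive definite.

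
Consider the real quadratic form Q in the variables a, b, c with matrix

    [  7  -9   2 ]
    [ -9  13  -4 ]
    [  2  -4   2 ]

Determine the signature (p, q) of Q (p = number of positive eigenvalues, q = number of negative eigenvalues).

Symmetric row and column elimination reduces A to a congruent diagonal form with pivots 7, 10/7, 0.
That gives 2 positive, 1 zero pivots.

(2, 0)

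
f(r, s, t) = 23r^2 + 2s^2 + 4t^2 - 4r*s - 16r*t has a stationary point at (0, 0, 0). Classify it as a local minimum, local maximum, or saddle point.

local minimum

The Hessian at the origin is H = [[46, -4, -16], [-4, 4, 0], [-16, 0, 8]].
Row-reducing H symmetrically gives the diagonal entries 46, 84/23, 40/21.
So there are 3 positive pivots.
H is positive definite, so the origin is a strict local minimum.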